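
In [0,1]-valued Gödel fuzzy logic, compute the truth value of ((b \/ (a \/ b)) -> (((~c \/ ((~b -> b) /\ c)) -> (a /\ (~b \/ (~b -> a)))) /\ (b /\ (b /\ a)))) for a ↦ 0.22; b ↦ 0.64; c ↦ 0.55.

0.22

(a \/ b) = max(0.22, 0.64) = 0.64
(b \/ (a \/ b)) = max(0.64, 0.64) = 0.64
~c: Gödel ¬ of 0.55 = 0 (operand ≠ 0)
~b: Gödel ¬ of 0.64 = 0 (operand ≠ 0)
(~b -> b): 0 ≤ 0.64, so result = 1
((~b -> b) /\ c) = min(1, 0.55) = 0.55
(~c \/ ((~b -> b) /\ c)) = max(0, 0.55) = 0.55
~b: Gödel ¬ of 0.64 = 0 (operand ≠ 0)
~b: Gödel ¬ of 0.64 = 0 (operand ≠ 0)
(~b -> a): 0 ≤ 0.22, so result = 1
(~b \/ (~b -> a)) = max(0, 1) = 1
(a /\ (~b \/ (~b -> a))) = min(0.22, 1) = 0.22
((~c \/ ((~b -> b) /\ c)) -> (a /\ (~b \/ (~b -> a)))): 0.55 > 0.22, so result = 0.22
(b /\ a) = min(0.64, 0.22) = 0.22
(b /\ (b /\ a)) = min(0.64, 0.22) = 0.22
(((~c \/ ((~b -> b) /\ c)) -> (a /\ (~b \/ (~b -> a)))) /\ (b /\ (b /\ a))) = min(0.22, 0.22) = 0.22
((b \/ (a \/ b)) -> (((~c \/ ((~b -> b) /\ c)) -> (a /\ (~b \/ (~b -> a)))) /\ (b /\ (b /\ a)))): 0.64 > 0.22, so result = 0.22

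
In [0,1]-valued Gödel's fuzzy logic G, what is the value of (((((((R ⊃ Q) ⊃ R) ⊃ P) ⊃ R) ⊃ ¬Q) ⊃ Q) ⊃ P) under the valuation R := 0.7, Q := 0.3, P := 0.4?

0.40

(R ⊃ Q): 0.7 > 0.3, so result = 0.3
((R ⊃ Q) ⊃ R): 0.3 ≤ 0.7, so result = 1
(((R ⊃ Q) ⊃ R) ⊃ P): 1 > 0.4, so result = 0.4
((((R ⊃ Q) ⊃ R) ⊃ P) ⊃ R): 0.4 ≤ 0.7, so result = 1
¬Q: Gödel ¬ of 0.3 = 0 (operand ≠ 0)
(((((R ⊃ Q) ⊃ R) ⊃ P) ⊃ R) ⊃ ¬Q): 1 > 0, so result = 0
((((((R ⊃ Q) ⊃ R) ⊃ P) ⊃ R) ⊃ ¬Q) ⊃ Q): 0 ≤ 0.3, so result = 1
(((((((R ⊃ Q) ⊃ R) ⊃ P) ⊃ R) ⊃ ¬Q) ⊃ Q) ⊃ P): 1 > 0.4, so result = 0.4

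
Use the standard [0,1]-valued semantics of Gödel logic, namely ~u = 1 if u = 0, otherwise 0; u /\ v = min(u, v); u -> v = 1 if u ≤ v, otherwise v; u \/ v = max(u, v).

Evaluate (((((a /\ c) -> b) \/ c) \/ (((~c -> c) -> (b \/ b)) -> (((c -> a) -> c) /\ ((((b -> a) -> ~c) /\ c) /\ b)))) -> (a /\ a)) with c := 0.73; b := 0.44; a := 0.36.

(a /\ c) = min(0.36, 0.73) = 0.36
((a /\ c) -> b): 0.36 ≤ 0.44, so result = 1
(((a /\ c) -> b) \/ c) = max(1, 0.73) = 1
~c: Gödel ¬ of 0.73 = 0 (operand ≠ 0)
(~c -> c): 0 ≤ 0.73, so result = 1
(b \/ b) = max(0.44, 0.44) = 0.44
((~c -> c) -> (b \/ b)): 1 > 0.44, so result = 0.44
(c -> a): 0.73 > 0.36, so result = 0.36
((c -> a) -> c): 0.36 ≤ 0.73, so result = 1
(b -> a): 0.44 > 0.36, so result = 0.36
~c: Gödel ¬ of 0.73 = 0 (operand ≠ 0)
((b -> a) -> ~c): 0.36 > 0, so result = 0
(((b -> a) -> ~c) /\ c) = min(0, 0.73) = 0
((((b -> a) -> ~c) /\ c) /\ b) = min(0, 0.44) = 0
(((c -> a) -> c) /\ ((((b -> a) -> ~c) /\ c) /\ b)) = min(1, 0) = 0
(((~c -> c) -> (b \/ b)) -> (((c -> a) -> c) /\ ((((b -> a) -> ~c) /\ c) /\ b))): 0.44 > 0, so result = 0
((((a /\ c) -> b) \/ c) \/ (((~c -> c) -> (b \/ b)) -> (((c -> a) -> c) /\ ((((b -> a) -> ~c) /\ c) /\ b)))) = max(1, 0) = 1
(a /\ a) = min(0.36, 0.36) = 0.36
(((((a /\ c) -> b) \/ c) \/ (((~c -> c) -> (b \/ b)) -> (((c -> a) -> c) /\ ((((b -> a) -> ~c) /\ c) /\ b)))) -> (a /\ a)): 1 > 0.36, so result = 0.36

0.36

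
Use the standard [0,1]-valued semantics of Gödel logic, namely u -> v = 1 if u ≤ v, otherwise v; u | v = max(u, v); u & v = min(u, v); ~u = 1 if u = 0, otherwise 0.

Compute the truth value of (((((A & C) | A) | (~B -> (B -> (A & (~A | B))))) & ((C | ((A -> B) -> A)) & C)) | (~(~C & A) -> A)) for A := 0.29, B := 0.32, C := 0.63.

(A & C) = min(0.29, 0.63) = 0.29
((A & C) | A) = max(0.29, 0.29) = 0.29
~B: Gödel ¬ of 0.32 = 0 (operand ≠ 0)
~A: Gödel ¬ of 0.29 = 0 (operand ≠ 0)
(~A | B) = max(0, 0.32) = 0.32
(A & (~A | B)) = min(0.29, 0.32) = 0.29
(B -> (A & (~A | B))): 0.32 > 0.29, so result = 0.29
(~B -> (B -> (A & (~A | B)))): 0 ≤ 0.29, so result = 1
(((A & C) | A) | (~B -> (B -> (A & (~A | B))))) = max(0.29, 1) = 1
(A -> B): 0.29 ≤ 0.32, so result = 1
((A -> B) -> A): 1 > 0.29, so result = 0.29
(C | ((A -> B) -> A)) = max(0.63, 0.29) = 0.63
((C | ((A -> B) -> A)) & C) = min(0.63, 0.63) = 0.63
((((A & C) | A) | (~B -> (B -> (A & (~A | B))))) & ((C | ((A -> B) -> A)) & C)) = min(1, 0.63) = 0.63
~C: Gödel ¬ of 0.63 = 0 (operand ≠ 0)
(~C & A) = min(0, 0.29) = 0
~(~C & A): Gödel ¬ of 0 = 1 (operand is 0)
(~(~C & A) -> A): 1 > 0.29, so result = 0.29
(((((A & C) | A) | (~B -> (B -> (A & (~A | B))))) & ((C | ((A -> B) -> A)) & C)) | (~(~C & A) -> A)) = max(0.63, 0.29) = 0.63

0.63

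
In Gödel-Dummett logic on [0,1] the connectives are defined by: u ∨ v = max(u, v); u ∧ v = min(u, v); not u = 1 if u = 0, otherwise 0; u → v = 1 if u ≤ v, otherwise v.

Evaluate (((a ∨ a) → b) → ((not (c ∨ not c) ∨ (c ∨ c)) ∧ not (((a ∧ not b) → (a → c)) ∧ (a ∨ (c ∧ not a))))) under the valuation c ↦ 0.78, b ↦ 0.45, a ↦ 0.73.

(a ∨ a) = max(0.73, 0.73) = 0.73
((a ∨ a) → b): 0.73 > 0.45, so result = 0.45
not c: Gödel ¬ of 0.78 = 0 (operand ≠ 0)
(c ∨ not c) = max(0.78, 0) = 0.78
not (c ∨ not c): Gödel ¬ of 0.78 = 0 (operand ≠ 0)
(c ∨ c) = max(0.78, 0.78) = 0.78
(not (c ∨ not c) ∨ (c ∨ c)) = max(0, 0.78) = 0.78
not b: Gödel ¬ of 0.45 = 0 (operand ≠ 0)
(a ∧ not b) = min(0.73, 0) = 0
(a → c): 0.73 ≤ 0.78, so result = 1
((a ∧ not b) → (a → c)): 0 ≤ 1, so result = 1
not a: Gödel ¬ of 0.73 = 0 (operand ≠ 0)
(c ∧ not a) = min(0.78, 0) = 0
(a ∨ (c ∧ not a)) = max(0.73, 0) = 0.73
(((a ∧ not b) → (a → c)) ∧ (a ∨ (c ∧ not a))) = min(1, 0.73) = 0.73
not (((a ∧ not b) → (a → c)) ∧ (a ∨ (c ∧ not a))): Gödel ¬ of 0.73 = 0 (operand ≠ 0)
((not (c ∨ not c) ∨ (c ∨ c)) ∧ not (((a ∧ not b) → (a → c)) ∧ (a ∨ (c ∧ not a)))) = min(0.78, 0) = 0
(((a ∨ a) → b) → ((not (c ∨ not c) ∨ (c ∨ c)) ∧ not (((a ∧ not b) → (a → c)) ∧ (a ∨ (c ∧ not a))))): 0.45 > 0, so result = 0

0.00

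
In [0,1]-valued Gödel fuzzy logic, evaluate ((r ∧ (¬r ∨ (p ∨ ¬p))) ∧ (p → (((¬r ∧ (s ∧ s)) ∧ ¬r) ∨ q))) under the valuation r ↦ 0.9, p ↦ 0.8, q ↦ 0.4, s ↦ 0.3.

¬r: Gödel ¬ of 0.9 = 0 (operand ≠ 0)
¬p: Gödel ¬ of 0.8 = 0 (operand ≠ 0)
(p ∨ ¬p) = max(0.8, 0) = 0.8
(¬r ∨ (p ∨ ¬p)) = max(0, 0.8) = 0.8
(r ∧ (¬r ∨ (p ∨ ¬p))) = min(0.9, 0.8) = 0.8
¬r: Gödel ¬ of 0.9 = 0 (operand ≠ 0)
(s ∧ s) = min(0.3, 0.3) = 0.3
(¬r ∧ (s ∧ s)) = min(0, 0.3) = 0
¬r: Gödel ¬ of 0.9 = 0 (operand ≠ 0)
((¬r ∧ (s ∧ s)) ∧ ¬r) = min(0, 0) = 0
(((¬r ∧ (s ∧ s)) ∧ ¬r) ∨ q) = max(0, 0.4) = 0.4
(p → (((¬r ∧ (s ∧ s)) ∧ ¬r) ∨ q)): 0.8 > 0.4, so result = 0.4
((r ∧ (¬r ∨ (p ∨ ¬p))) ∧ (p → (((¬r ∧ (s ∧ s)) ∧ ¬r) ∨ q))) = min(0.8, 0.4) = 0.4

0.40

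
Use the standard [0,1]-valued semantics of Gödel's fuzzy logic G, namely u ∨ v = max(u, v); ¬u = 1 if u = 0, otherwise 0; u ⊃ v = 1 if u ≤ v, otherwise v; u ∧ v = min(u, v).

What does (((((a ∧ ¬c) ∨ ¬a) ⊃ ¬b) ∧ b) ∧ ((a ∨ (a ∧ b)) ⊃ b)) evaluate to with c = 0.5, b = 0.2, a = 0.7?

¬c: Gödel ¬ of 0.5 = 0 (operand ≠ 0)
(a ∧ ¬c) = min(0.7, 0) = 0
¬a: Gödel ¬ of 0.7 = 0 (operand ≠ 0)
((a ∧ ¬c) ∨ ¬a) = max(0, 0) = 0
¬b: Gödel ¬ of 0.2 = 0 (operand ≠ 0)
(((a ∧ ¬c) ∨ ¬a) ⊃ ¬b): 0 ≤ 0, so result = 1
((((a ∧ ¬c) ∨ ¬a) ⊃ ¬b) ∧ b) = min(1, 0.2) = 0.2
(a ∧ b) = min(0.7, 0.2) = 0.2
(a ∨ (a ∧ b)) = max(0.7, 0.2) = 0.7
((a ∨ (a ∧ b)) ⊃ b): 0.7 > 0.2, so result = 0.2
(((((a ∧ ¬c) ∨ ¬a) ⊃ ¬b) ∧ b) ∧ ((a ∨ (a ∧ b)) ⊃ b)) = min(0.2, 0.2) = 0.2

0.20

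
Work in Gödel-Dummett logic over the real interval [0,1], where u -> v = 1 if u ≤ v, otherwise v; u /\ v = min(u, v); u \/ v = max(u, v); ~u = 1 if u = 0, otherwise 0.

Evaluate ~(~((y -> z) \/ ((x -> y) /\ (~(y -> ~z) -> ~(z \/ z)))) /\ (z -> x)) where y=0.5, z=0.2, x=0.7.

(y -> z): 0.5 > 0.2, so result = 0.2
(x -> y): 0.7 > 0.5, so result = 0.5
~z: Gödel ¬ of 0.2 = 0 (operand ≠ 0)
(y -> ~z): 0.5 > 0, so result = 0
~(y -> ~z): Gödel ¬ of 0 = 1 (operand is 0)
(z \/ z) = max(0.2, 0.2) = 0.2
~(z \/ z): Gödel ¬ of 0.2 = 0 (operand ≠ 0)
(~(y -> ~z) -> ~(z \/ z)): 1 > 0, so result = 0
((x -> y) /\ (~(y -> ~z) -> ~(z \/ z))) = min(0.5, 0) = 0
((y -> z) \/ ((x -> y) /\ (~(y -> ~z) -> ~(z \/ z)))) = max(0.2, 0) = 0.2
~((y -> z) \/ ((x -> y) /\ (~(y -> ~z) -> ~(z \/ z)))): Gödel ¬ of 0.2 = 0 (operand ≠ 0)
(z -> x): 0.2 ≤ 0.7, so result = 1
(~((y -> z) \/ ((x -> y) /\ (~(y -> ~z) -> ~(z \/ z)))) /\ (z -> x)) = min(0, 1) = 0
~(~((y -> z) \/ ((x -> y) /\ (~(y -> ~z) -> ~(z \/ z)))) /\ (z -> x)): Gödel ¬ of 0 = 1 (operand is 0)

1.00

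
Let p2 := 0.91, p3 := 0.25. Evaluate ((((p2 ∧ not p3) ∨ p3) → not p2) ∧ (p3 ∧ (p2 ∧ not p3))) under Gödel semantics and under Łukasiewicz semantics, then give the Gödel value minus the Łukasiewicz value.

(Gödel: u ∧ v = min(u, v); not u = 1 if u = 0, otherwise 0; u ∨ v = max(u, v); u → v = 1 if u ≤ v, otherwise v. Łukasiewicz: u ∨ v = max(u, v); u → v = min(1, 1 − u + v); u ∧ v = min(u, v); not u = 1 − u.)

-0.25

Gödel evaluation:
  not p3: Gödel ¬ of 0.25 = 0 (operand ≠ 0)
  (p2 ∧ not p3) = min(0.91, 0) = 0
  ((p2 ∧ not p3) ∨ p3) = max(0, 0.25) = 0.25
  not p2: Gödel ¬ of 0.91 = 0 (operand ≠ 0)
  (((p2 ∧ not p3) ∨ p3) → not p2): 0.25 > 0, so result = 0
  not p3: Gödel ¬ of 0.25 = 0 (operand ≠ 0)
  (p2 ∧ not p3) = min(0.91, 0) = 0
  (p3 ∧ (p2 ∧ not p3)) = min(0.25, 0) = 0
  ((((p2 ∧ not p3) ∨ p3) → not p2) ∧ (p3 ∧ (p2 ∧ not p3))) = min(0, 0) = 0
  Gödel value = 0
Łukasiewicz evaluation:
  not p3: Łukasiewicz ¬ gives 1 − 0.25 = 0.75
  (p2 ∧ not p3) = min(0.91, 0.75) = 0.75
  ((p2 ∧ not p3) ∨ p3) = max(0.75, 0.25) = 0.75
  not p2: Łukasiewicz ¬ gives 1 − 0.91 = 0.09
  (((p2 ∧ not p3) ∨ p3) → not p2): min(1, 1 − 0.75 + 0.09) = 0.34
  not p3: Łukasiewicz ¬ gives 1 − 0.25 = 0.75
  (p2 ∧ not p3) = min(0.91, 0.75) = 0.75
  (p3 ∧ (p2 ∧ not p3)) = min(0.25, 0.75) = 0.25
  ((((p2 ∧ not p3) ∨ p3) → not p2) ∧ (p3 ∧ (p2 ∧ not p3))) = min(0.34, 0.25) = 0.25
  Łukasiewicz value = 0.25
Difference: 0 − 0.25 = -0.25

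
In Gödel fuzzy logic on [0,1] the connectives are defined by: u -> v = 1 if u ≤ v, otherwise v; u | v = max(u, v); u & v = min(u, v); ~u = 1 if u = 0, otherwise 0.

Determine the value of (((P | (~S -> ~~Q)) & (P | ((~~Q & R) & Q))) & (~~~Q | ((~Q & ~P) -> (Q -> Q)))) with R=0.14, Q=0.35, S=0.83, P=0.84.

~S: Gödel ¬ of 0.83 = 0 (operand ≠ 0)
~Q: Gödel ¬ of 0.35 = 0 (operand ≠ 0)
~~Q: Gödel ¬ of 0 = 1 (operand is 0)
(~S -> ~~Q): 0 ≤ 1, so result = 1
(P | (~S -> ~~Q)) = max(0.84, 1) = 1
~Q: Gödel ¬ of 0.35 = 0 (operand ≠ 0)
~~Q: Gödel ¬ of 0 = 1 (operand is 0)
(~~Q & R) = min(1, 0.14) = 0.14
((~~Q & R) & Q) = min(0.14, 0.35) = 0.14
(P | ((~~Q & R) & Q)) = max(0.84, 0.14) = 0.84
((P | (~S -> ~~Q)) & (P | ((~~Q & R) & Q))) = min(1, 0.84) = 0.84
~Q: Gödel ¬ of 0.35 = 0 (operand ≠ 0)
~~Q: Gödel ¬ of 0 = 1 (operand is 0)
~~~Q: Gödel ¬ of 1 = 0 (operand ≠ 0)
~Q: Gödel ¬ of 0.35 = 0 (operand ≠ 0)
~P: Gödel ¬ of 0.84 = 0 (operand ≠ 0)
(~Q & ~P) = min(0, 0) = 0
(Q -> Q): 0.35 ≤ 0.35, so result = 1
((~Q & ~P) -> (Q -> Q)): 0 ≤ 1, so result = 1
(~~~Q | ((~Q & ~P) -> (Q -> Q))) = max(0, 1) = 1
(((P | (~S -> ~~Q)) & (P | ((~~Q & R) & Q))) & (~~~Q | ((~Q & ~P) -> (Q -> Q)))) = min(0.84, 1) = 0.84

0.84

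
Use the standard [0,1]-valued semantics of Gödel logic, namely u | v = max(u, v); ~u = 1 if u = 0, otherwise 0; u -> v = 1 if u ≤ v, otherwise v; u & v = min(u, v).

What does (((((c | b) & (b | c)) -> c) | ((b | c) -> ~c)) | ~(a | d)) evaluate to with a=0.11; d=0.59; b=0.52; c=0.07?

0.07

(c | b) = max(0.07, 0.52) = 0.52
(b | c) = max(0.52, 0.07) = 0.52
((c | b) & (b | c)) = min(0.52, 0.52) = 0.52
(((c | b) & (b | c)) -> c): 0.52 > 0.07, so result = 0.07
(b | c) = max(0.52, 0.07) = 0.52
~c: Gödel ¬ of 0.07 = 0 (operand ≠ 0)
((b | c) -> ~c): 0.52 > 0, so result = 0
((((c | b) & (b | c)) -> c) | ((b | c) -> ~c)) = max(0.07, 0) = 0.07
(a | d) = max(0.11, 0.59) = 0.59
~(a | d): Gödel ¬ of 0.59 = 0 (operand ≠ 0)
(((((c | b) & (b | c)) -> c) | ((b | c) -> ~c)) | ~(a | d)) = max(0.07, 0) = 0.07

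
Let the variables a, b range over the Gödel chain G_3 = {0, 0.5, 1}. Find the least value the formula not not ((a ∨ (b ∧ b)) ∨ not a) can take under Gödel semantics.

1.00

Every assignment gives 1. For instance at a = 0, b = 0:
  (b ∧ b) = min(0, 0) = 0
  (a ∨ (b ∧ b)) = max(0, 0) = 0
  not a: Gödel ¬ of 0 = 1 (operand is 0)
  ((a ∨ (b ∧ b)) ∨ not a) = max(0, 1) = 1
  not ((a ∨ (b ∧ b)) ∨ not a): Gödel ¬ of 1 = 0 (operand ≠ 0)
  not not ((a ∨ (b ∧ b)) ∨ not a): Gödel ¬ of 0 = 1 (operand is 0)
All 9 assignments give value 1 — the formula is a G_3-tautology.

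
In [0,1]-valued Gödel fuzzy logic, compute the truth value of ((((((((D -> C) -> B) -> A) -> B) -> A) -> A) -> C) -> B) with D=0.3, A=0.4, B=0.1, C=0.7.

0.10

(D -> C): 0.3 ≤ 0.7, so result = 1
((D -> C) -> B): 1 > 0.1, so result = 0.1
(((D -> C) -> B) -> A): 0.1 ≤ 0.4, so result = 1
((((D -> C) -> B) -> A) -> B): 1 > 0.1, so result = 0.1
(((((D -> C) -> B) -> A) -> B) -> A): 0.1 ≤ 0.4, so result = 1
((((((D -> C) -> B) -> A) -> B) -> A) -> A): 1 > 0.4, so result = 0.4
(((((((D -> C) -> B) -> A) -> B) -> A) -> A) -> C): 0.4 ≤ 0.7, so result = 1
((((((((D -> C) -> B) -> A) -> B) -> A) -> A) -> C) -> B): 1 > 0.1, so result = 0.1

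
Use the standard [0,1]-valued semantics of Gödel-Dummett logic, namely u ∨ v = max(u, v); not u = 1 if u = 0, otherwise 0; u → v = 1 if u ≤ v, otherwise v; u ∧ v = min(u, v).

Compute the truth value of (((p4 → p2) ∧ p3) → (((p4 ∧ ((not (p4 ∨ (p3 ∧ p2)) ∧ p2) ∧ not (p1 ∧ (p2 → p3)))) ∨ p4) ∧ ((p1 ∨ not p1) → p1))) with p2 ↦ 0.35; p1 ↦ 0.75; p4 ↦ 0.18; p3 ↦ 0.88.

0.18

(p4 → p2): 0.18 ≤ 0.35, so result = 1
((p4 → p2) ∧ p3) = min(1, 0.88) = 0.88
(p3 ∧ p2) = min(0.88, 0.35) = 0.35
(p4 ∨ (p3 ∧ p2)) = max(0.18, 0.35) = 0.35
not (p4 ∨ (p3 ∧ p2)): Gödel ¬ of 0.35 = 0 (operand ≠ 0)
(not (p4 ∨ (p3 ∧ p2)) ∧ p2) = min(0, 0.35) = 0
(p2 → p3): 0.35 ≤ 0.88, so result = 1
(p1 ∧ (p2 → p3)) = min(0.75, 1) = 0.75
not (p1 ∧ (p2 → p3)): Gödel ¬ of 0.75 = 0 (operand ≠ 0)
((not (p4 ∨ (p3 ∧ p2)) ∧ p2) ∧ not (p1 ∧ (p2 → p3))) = min(0, 0) = 0
(p4 ∧ ((not (p4 ∨ (p3 ∧ p2)) ∧ p2) ∧ not (p1 ∧ (p2 → p3)))) = min(0.18, 0) = 0
((p4 ∧ ((not (p4 ∨ (p3 ∧ p2)) ∧ p2) ∧ not (p1 ∧ (p2 → p3)))) ∨ p4) = max(0, 0.18) = 0.18
not p1: Gödel ¬ of 0.75 = 0 (operand ≠ 0)
(p1 ∨ not p1) = max(0.75, 0) = 0.75
((p1 ∨ not p1) → p1): 0.75 ≤ 0.75, so result = 1
(((p4 ∧ ((not (p4 ∨ (p3 ∧ p2)) ∧ p2) ∧ not (p1 ∧ (p2 → p3)))) ∨ p4) ∧ ((p1 ∨ not p1) → p1)) = min(0.18, 1) = 0.18
(((p4 → p2) ∧ p3) → (((p4 ∧ ((not (p4 ∨ (p3 ∧ p2)) ∧ p2) ∧ not (p1 ∧ (p2 → p3)))) ∨ p4) ∧ ((p1 ∨ not p1) → p1))): 0.88 > 0.18, so result = 0.18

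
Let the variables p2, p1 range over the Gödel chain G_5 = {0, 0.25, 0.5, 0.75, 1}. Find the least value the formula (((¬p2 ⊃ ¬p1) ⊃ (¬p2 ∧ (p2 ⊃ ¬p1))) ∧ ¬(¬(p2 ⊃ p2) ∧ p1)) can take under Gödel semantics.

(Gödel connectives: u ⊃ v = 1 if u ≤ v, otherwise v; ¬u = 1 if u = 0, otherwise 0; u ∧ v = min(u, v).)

0.00

The minimum is attained at p2 = 0.25, p1 = 0:
  ¬p2: Gödel ¬ of 0.25 = 0 (operand ≠ 0)
  ¬p1: Gödel ¬ of 0 = 1 (operand is 0)
  (¬p2 ⊃ ¬p1): 0 ≤ 1, so result = 1
  ¬p2: Gödel ¬ of 0.25 = 0 (operand ≠ 0)
  ¬p1: Gödel ¬ of 0 = 1 (operand is 0)
  (p2 ⊃ ¬p1): 0.25 ≤ 1, so result = 1
  (¬p2 ∧ (p2 ⊃ ¬p1)) = min(0, 1) = 0
  ((¬p2 ⊃ ¬p1) ⊃ (¬p2 ∧ (p2 ⊃ ¬p1))): 1 > 0, so result = 0
  (p2 ⊃ p2): 0.25 ≤ 0.25, so result = 1
  ¬(p2 ⊃ p2): Gödel ¬ of 1 = 0 (operand ≠ 0)
  (¬(p2 ⊃ p2) ∧ p1) = min(0, 0) = 0
  ¬(¬(p2 ⊃ p2) ∧ p1): Gödel ¬ of 0 = 1 (operand is 0)
  (((¬p2 ⊃ ¬p1) ⊃ (¬p2 ∧ (p2 ⊃ ¬p1))) ∧ ¬(¬(p2 ⊃ p2) ∧ p1)) = min(0, 1) = 0
Checking all 25 assignments confirms none give a value below 0.00.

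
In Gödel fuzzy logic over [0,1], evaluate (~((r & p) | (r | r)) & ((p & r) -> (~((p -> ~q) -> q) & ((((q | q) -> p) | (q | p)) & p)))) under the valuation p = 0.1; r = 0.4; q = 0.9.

(r & p) = min(0.4, 0.1) = 0.1
(r | r) = max(0.4, 0.4) = 0.4
((r & p) | (r | r)) = max(0.1, 0.4) = 0.4
~((r & p) | (r | r)): Gödel ¬ of 0.4 = 0 (operand ≠ 0)
(p & r) = min(0.1, 0.4) = 0.1
~q: Gödel ¬ of 0.9 = 0 (operand ≠ 0)
(p -> ~q): 0.1 > 0, so result = 0
((p -> ~q) -> q): 0 ≤ 0.9, so result = 1
~((p -> ~q) -> q): Gödel ¬ of 1 = 0 (operand ≠ 0)
(q | q) = max(0.9, 0.9) = 0.9
((q | q) -> p): 0.9 > 0.1, so result = 0.1
(q | p) = max(0.9, 0.1) = 0.9
(((q | q) -> p) | (q | p)) = max(0.1, 0.9) = 0.9
((((q | q) -> p) | (q | p)) & p) = min(0.9, 0.1) = 0.1
(~((p -> ~q) -> q) & ((((q | q) -> p) | (q | p)) & p)) = min(0, 0.1) = 0
((p & r) -> (~((p -> ~q) -> q) & ((((q | q) -> p) | (q | p)) & p))): 0.1 > 0, so result = 0
(~((r & p) | (r | r)) & ((p & r) -> (~((p -> ~q) -> q) & ((((q | q) -> p) | (q | p)) & p)))) = min(0, 0) = 0

0.00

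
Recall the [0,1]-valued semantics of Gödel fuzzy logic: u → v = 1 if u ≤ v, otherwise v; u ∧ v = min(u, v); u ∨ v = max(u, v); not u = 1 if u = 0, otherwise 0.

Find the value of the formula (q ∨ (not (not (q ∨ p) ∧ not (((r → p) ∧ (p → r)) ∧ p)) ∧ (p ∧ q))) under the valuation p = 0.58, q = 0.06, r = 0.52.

(q ∨ p) = max(0.06, 0.58) = 0.58
not (q ∨ p): Gödel ¬ of 0.58 = 0 (operand ≠ 0)
(r → p): 0.52 ≤ 0.58, so result = 1
(p → r): 0.58 > 0.52, so result = 0.52
((r → p) ∧ (p → r)) = min(1, 0.52) = 0.52
(((r → p) ∧ (p → r)) ∧ p) = min(0.52, 0.58) = 0.52
not (((r → p) ∧ (p → r)) ∧ p): Gödel ¬ of 0.52 = 0 (operand ≠ 0)
(not (q ∨ p) ∧ not (((r → p) ∧ (p → r)) ∧ p)) = min(0, 0) = 0
not (not (q ∨ p) ∧ not (((r → p) ∧ (p → r)) ∧ p)): Gödel ¬ of 0 = 1 (operand is 0)
(p ∧ q) = min(0.58, 0.06) = 0.06
(not (not (q ∨ p) ∧ not (((r → p) ∧ (p → r)) ∧ p)) ∧ (p ∧ q)) = min(1, 0.06) = 0.06
(q ∨ (not (not (q ∨ p) ∧ not (((r → p) ∧ (p → r)) ∧ p)) ∧ (p ∧ q))) = max(0.06, 0.06) = 0.06

0.06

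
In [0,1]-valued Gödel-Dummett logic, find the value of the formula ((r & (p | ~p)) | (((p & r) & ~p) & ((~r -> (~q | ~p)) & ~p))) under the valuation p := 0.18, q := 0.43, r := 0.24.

0.18

~p: Gödel ¬ of 0.18 = 0 (operand ≠ 0)
(p | ~p) = max(0.18, 0) = 0.18
(r & (p | ~p)) = min(0.24, 0.18) = 0.18
(p & r) = min(0.18, 0.24) = 0.18
~p: Gödel ¬ of 0.18 = 0 (operand ≠ 0)
((p & r) & ~p) = min(0.18, 0) = 0
~r: Gödel ¬ of 0.24 = 0 (operand ≠ 0)
~q: Gödel ¬ of 0.43 = 0 (operand ≠ 0)
~p: Gödel ¬ of 0.18 = 0 (operand ≠ 0)
(~q | ~p) = max(0, 0) = 0
(~r -> (~q | ~p)): 0 ≤ 0, so result = 1
~p: Gödel ¬ of 0.18 = 0 (operand ≠ 0)
((~r -> (~q | ~p)) & ~p) = min(1, 0) = 0
(((p & r) & ~p) & ((~r -> (~q | ~p)) & ~p)) = min(0, 0) = 0
((r & (p | ~p)) | (((p & r) & ~p) & ((~r -> (~q | ~p)) & ~p))) = max(0.18, 0) = 0.18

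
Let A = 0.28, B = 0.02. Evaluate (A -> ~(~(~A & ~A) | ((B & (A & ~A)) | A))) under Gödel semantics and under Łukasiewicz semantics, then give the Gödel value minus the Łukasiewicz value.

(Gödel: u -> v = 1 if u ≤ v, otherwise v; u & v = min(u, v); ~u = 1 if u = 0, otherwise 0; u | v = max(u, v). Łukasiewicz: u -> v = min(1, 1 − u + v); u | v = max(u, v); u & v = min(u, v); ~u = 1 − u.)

Gödel evaluation:
  ~A: Gödel ¬ of 0.28 = 0 (operand ≠ 0)
  ~A: Gödel ¬ of 0.28 = 0 (operand ≠ 0)
  (~A & ~A) = min(0, 0) = 0
  ~(~A & ~A): Gödel ¬ of 0 = 1 (operand is 0)
  ~A: Gödel ¬ of 0.28 = 0 (operand ≠ 0)
  (A & ~A) = min(0.28, 0) = 0
  (B & (A & ~A)) = min(0.02, 0) = 0
  ((B & (A & ~A)) | A) = max(0, 0.28) = 0.28
  (~(~A & ~A) | ((B & (A & ~A)) | A)) = max(1, 0.28) = 1
  ~(~(~A & ~A) | ((B & (A & ~A)) | A)): Gödel ¬ of 1 = 0 (operand ≠ 0)
  (A -> ~(~(~A & ~A) | ((B & (A & ~A)) | A))): 0.28 > 0, so result = 0
  Gödel value = 0
Łukasiewicz evaluation:
  ~A: Łukasiewicz ¬ gives 1 − 0.28 = 0.72
  ~A: Łukasiewicz ¬ gives 1 − 0.28 = 0.72
  (~A & ~A) = min(0.72, 0.72) = 0.72
  ~(~A & ~A): Łukasiewicz ¬ gives 1 − 0.72 = 0.28
  ~A: Łukasiewicz ¬ gives 1 − 0.28 = 0.72
  (A & ~A) = min(0.28, 0.72) = 0.28
  (B & (A & ~A)) = min(0.02, 0.28) = 0.02
  ((B & (A & ~A)) | A) = max(0.02, 0.28) = 0.28
  (~(~A & ~A) | ((B & (A & ~A)) | A)) = max(0.28, 0.28) = 0.28
  ~(~(~A & ~A) | ((B & (A & ~A)) | A)): Łukasiewicz ¬ gives 1 − 0.28 = 0.72
  (A -> ~(~(~A & ~A) | ((B & (A & ~A)) | A))): min(1, 1 − 0.28 + 0.72) = 1
  Łukasiewicz value = 1
Difference: 0 − 1 = -1.00

-1.00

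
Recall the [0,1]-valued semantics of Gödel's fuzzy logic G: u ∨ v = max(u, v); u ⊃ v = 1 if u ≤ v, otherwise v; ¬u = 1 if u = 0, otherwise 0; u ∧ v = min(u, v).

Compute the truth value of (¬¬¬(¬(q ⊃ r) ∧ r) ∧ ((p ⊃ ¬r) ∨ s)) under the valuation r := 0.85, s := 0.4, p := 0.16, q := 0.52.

(q ⊃ r): 0.52 ≤ 0.85, so result = 1
¬(q ⊃ r): Gödel ¬ of 1 = 0 (operand ≠ 0)
(¬(q ⊃ r) ∧ r) = min(0, 0.85) = 0
¬(¬(q ⊃ r) ∧ r): Gödel ¬ of 0 = 1 (operand is 0)
¬¬(¬(q ⊃ r) ∧ r): Gödel ¬ of 1 = 0 (operand ≠ 0)
¬¬¬(¬(q ⊃ r) ∧ r): Gödel ¬ of 0 = 1 (operand is 0)
¬r: Gödel ¬ of 0.85 = 0 (operand ≠ 0)
(p ⊃ ¬r): 0.16 > 0, so result = 0
((p ⊃ ¬r) ∨ s) = max(0, 0.4) = 0.4
(¬¬¬(¬(q ⊃ r) ∧ r) ∧ ((p ⊃ ¬r) ∨ s)) = min(1, 0.4) = 0.4

0.40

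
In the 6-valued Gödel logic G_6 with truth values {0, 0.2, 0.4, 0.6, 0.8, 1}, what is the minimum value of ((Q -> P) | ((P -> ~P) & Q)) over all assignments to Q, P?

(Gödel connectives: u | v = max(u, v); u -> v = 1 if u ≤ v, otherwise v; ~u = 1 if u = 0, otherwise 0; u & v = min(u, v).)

The minimum is attained at Q = 0.2, P = 0:
  (Q -> P): 0.2 > 0, so result = 0
  ~P: Gödel ¬ of 0 = 1 (operand is 0)
  (P -> ~P): 0 ≤ 1, so result = 1
  ((P -> ~P) & Q) = min(1, 0.2) = 0.2
  ((Q -> P) | ((P -> ~P) & Q)) = max(0, 0.2) = 0.2
Checking all 36 assignments confirms none give a value below 0.20.

0.20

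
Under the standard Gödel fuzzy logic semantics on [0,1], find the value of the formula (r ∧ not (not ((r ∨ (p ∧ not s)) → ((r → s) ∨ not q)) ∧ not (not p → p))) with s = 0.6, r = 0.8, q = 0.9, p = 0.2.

0.80

not s: Gödel ¬ of 0.6 = 0 (operand ≠ 0)
(p ∧ not s) = min(0.2, 0) = 0
(r ∨ (p ∧ not s)) = max(0.8, 0) = 0.8
(r → s): 0.8 > 0.6, so result = 0.6
not q: Gödel ¬ of 0.9 = 0 (operand ≠ 0)
((r → s) ∨ not q) = max(0.6, 0) = 0.6
((r ∨ (p ∧ not s)) → ((r → s) ∨ not q)): 0.8 > 0.6, so result = 0.6
not ((r ∨ (p ∧ not s)) → ((r → s) ∨ not q)): Gödel ¬ of 0.6 = 0 (operand ≠ 0)
not p: Gödel ¬ of 0.2 = 0 (operand ≠ 0)
(not p → p): 0 ≤ 0.2, so result = 1
not (not p → p): Gödel ¬ of 1 = 0 (operand ≠ 0)
(not ((r ∨ (p ∧ not s)) → ((r → s) ∨ not q)) ∧ not (not p → p)) = min(0, 0) = 0
not (not ((r ∨ (p ∧ not s)) → ((r → s) ∨ not q)) ∧ not (not p → p)): Gödel ¬ of 0 = 1 (operand is 0)
(r ∧ not (not ((r ∨ (p ∧ not s)) → ((r → s) ∨ not q)) ∧ not (not p → p))) = min(0.8, 1) = 0.8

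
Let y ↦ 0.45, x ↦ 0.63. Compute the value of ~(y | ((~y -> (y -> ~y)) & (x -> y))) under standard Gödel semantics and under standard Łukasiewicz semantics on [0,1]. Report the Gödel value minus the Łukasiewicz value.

-0.18

Gödel evaluation:
  ~y: Gödel ¬ of 0.45 = 0 (operand ≠ 0)
  ~y: Gödel ¬ of 0.45 = 0 (operand ≠ 0)
  (y -> ~y): 0.45 > 0, so result = 0
  (~y -> (y -> ~y)): 0 ≤ 0, so result = 1
  (x -> y): 0.63 > 0.45, so result = 0.45
  ((~y -> (y -> ~y)) & (x -> y)) = min(1, 0.45) = 0.45
  (y | ((~y -> (y -> ~y)) & (x -> y))) = max(0.45, 0.45) = 0.45
  ~(y | ((~y -> (y -> ~y)) & (x -> y))): Gödel ¬ of 0.45 = 0 (operand ≠ 0)
  Gödel value = 0
Łukasiewicz evaluation:
  ~y: Łukasiewicz ¬ gives 1 − 0.45 = 0.55
  ~y: Łukasiewicz ¬ gives 1 − 0.45 = 0.55
  (y -> ~y): min(1, 1 − 0.45 + 0.55) = 1
  (~y -> (y -> ~y)): min(1, 1 − 0.55 + 1) = 1
  (x -> y): min(1, 1 − 0.63 + 0.45) = 0.82
  ((~y -> (y -> ~y)) & (x -> y)) = min(1, 0.82) = 0.82
  (y | ((~y -> (y -> ~y)) & (x -> y))) = max(0.45, 0.82) = 0.82
  ~(y | ((~y -> (y -> ~y)) & (x -> y))): Łukasiewicz ¬ gives 1 − 0.82 = 0.18
  Łukasiewicz value = 0.18
Difference: 0 − 0.18 = -0.18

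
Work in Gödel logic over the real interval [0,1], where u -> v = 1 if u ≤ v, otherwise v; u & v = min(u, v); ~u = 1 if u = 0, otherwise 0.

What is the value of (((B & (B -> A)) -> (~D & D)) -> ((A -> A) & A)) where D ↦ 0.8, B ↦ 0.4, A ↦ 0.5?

(B -> A): 0.4 ≤ 0.5, so result = 1
(B & (B -> A)) = min(0.4, 1) = 0.4
~D: Gödel ¬ of 0.8 = 0 (operand ≠ 0)
(~D & D) = min(0, 0.8) = 0
((B & (B -> A)) -> (~D & D)): 0.4 > 0, so result = 0
(A -> A): 0.5 ≤ 0.5, so result = 1
((A -> A) & A) = min(1, 0.5) = 0.5
(((B & (B -> A)) -> (~D & D)) -> ((A -> A) & A)): 0 ≤ 0.5, so result = 1

1.00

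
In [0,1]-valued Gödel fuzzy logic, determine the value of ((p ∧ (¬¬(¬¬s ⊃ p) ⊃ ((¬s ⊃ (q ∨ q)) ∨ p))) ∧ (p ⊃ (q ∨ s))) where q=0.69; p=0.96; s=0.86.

¬s: Gödel ¬ of 0.86 = 0 (operand ≠ 0)
¬¬s: Gödel ¬ of 0 = 1 (operand is 0)
(¬¬s ⊃ p): 1 > 0.96, so result = 0.96
¬(¬¬s ⊃ p): Gödel ¬ of 0.96 = 0 (operand ≠ 0)
¬¬(¬¬s ⊃ p): Gödel ¬ of 0 = 1 (operand is 0)
¬s: Gödel ¬ of 0.86 = 0 (operand ≠ 0)
(q ∨ q) = max(0.69, 0.69) = 0.69
(¬s ⊃ (q ∨ q)): 0 ≤ 0.69, so result = 1
((¬s ⊃ (q ∨ q)) ∨ p) = max(1, 0.96) = 1
(¬¬(¬¬s ⊃ p) ⊃ ((¬s ⊃ (q ∨ q)) ∨ p)): 1 ≤ 1, so result = 1
(p ∧ (¬¬(¬¬s ⊃ p) ⊃ ((¬s ⊃ (q ∨ q)) ∨ p))) = min(0.96, 1) = 0.96
(q ∨ s) = max(0.69, 0.86) = 0.86
(p ⊃ (q ∨ s)): 0.96 > 0.86, so result = 0.86
((p ∧ (¬¬(¬¬s ⊃ p) ⊃ ((¬s ⊃ (q ∨ q)) ∨ p))) ∧ (p ⊃ (q ∨ s))) = min(0.96, 0.86) = 0.86

0.86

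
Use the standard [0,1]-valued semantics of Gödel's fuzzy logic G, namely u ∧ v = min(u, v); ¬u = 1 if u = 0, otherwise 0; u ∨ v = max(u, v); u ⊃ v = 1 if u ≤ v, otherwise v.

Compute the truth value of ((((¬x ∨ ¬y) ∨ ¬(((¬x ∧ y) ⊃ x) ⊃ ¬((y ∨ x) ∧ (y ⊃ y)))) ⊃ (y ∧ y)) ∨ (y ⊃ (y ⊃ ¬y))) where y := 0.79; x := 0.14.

¬x: Gödel ¬ of 0.14 = 0 (operand ≠ 0)
¬y: Gödel ¬ of 0.79 = 0 (operand ≠ 0)
(¬x ∨ ¬y) = max(0, 0) = 0
¬x: Gödel ¬ of 0.14 = 0 (operand ≠ 0)
(¬x ∧ y) = min(0, 0.79) = 0
((¬x ∧ y) ⊃ x): 0 ≤ 0.14, so result = 1
(y ∨ x) = max(0.79, 0.14) = 0.79
(y ⊃ y): 0.79 ≤ 0.79, so result = 1
((y ∨ x) ∧ (y ⊃ y)) = min(0.79, 1) = 0.79
¬((y ∨ x) ∧ (y ⊃ y)): Gödel ¬ of 0.79 = 0 (operand ≠ 0)
(((¬x ∧ y) ⊃ x) ⊃ ¬((y ∨ x) ∧ (y ⊃ y))): 1 > 0, so result = 0
¬(((¬x ∧ y) ⊃ x) ⊃ ¬((y ∨ x) ∧ (y ⊃ y))): Gödel ¬ of 0 = 1 (operand is 0)
((¬x ∨ ¬y) ∨ ¬(((¬x ∧ y) ⊃ x) ⊃ ¬((y ∨ x) ∧ (y ⊃ y)))) = max(0, 1) = 1
(y ∧ y) = min(0.79, 0.79) = 0.79
(((¬x ∨ ¬y) ∨ ¬(((¬x ∧ y) ⊃ x) ⊃ ¬((y ∨ x) ∧ (y ⊃ y)))) ⊃ (y ∧ y)): 1 > 0.79, so result = 0.79
¬y: Gödel ¬ of 0.79 = 0 (operand ≠ 0)
(y ⊃ ¬y): 0.79 > 0, so result = 0
(y ⊃ (y ⊃ ¬y)): 0.79 > 0, so result = 0
((((¬x ∨ ¬y) ∨ ¬(((¬x ∧ y) ⊃ x) ⊃ ¬((y ∨ x) ∧ (y ⊃ y)))) ⊃ (y ∧ y)) ∨ (y ⊃ (y ⊃ ¬y))) = max(0.79, 0) = 0.79

0.79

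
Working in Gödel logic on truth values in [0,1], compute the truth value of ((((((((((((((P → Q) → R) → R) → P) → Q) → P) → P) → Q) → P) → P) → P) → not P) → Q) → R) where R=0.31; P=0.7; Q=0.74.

(P → Q): 0.7 ≤ 0.74, so result = 1
((P → Q) → R): 1 > 0.31, so result = 0.31
(((P → Q) → R) → R): 0.31 ≤ 0.31, so result = 1
((((P → Q) → R) → R) → P): 1 > 0.7, so result = 0.7
(((((P → Q) → R) → R) → P) → Q): 0.7 ≤ 0.74, so result = 1
((((((P → Q) → R) → R) → P) → Q) → P): 1 > 0.7, so result = 0.7
(((((((P → Q) → R) → R) → P) → Q) → P) → P): 0.7 ≤ 0.7, so result = 1
((((((((P → Q) → R) → R) → P) → Q) → P) → P) → Q): 1 > 0.74, so result = 0.74
(((((((((P → Q) → R) → R) → P) → Q) → P) → P) → Q) → P): 0.74 > 0.7, so result = 0.7
((((((((((P → Q) → R) → R) → P) → Q) → P) → P) → Q) → P) → P): 0.7 ≤ 0.7, so result = 1
(((((((((((P → Q) → R) → R) → P) → Q) → P) → P) → Q) → P) → P) → P): 1 > 0.7, so result = 0.7
not P: Gödel ¬ of 0.7 = 0 (operand ≠ 0)
((((((((((((P → Q) → R) → R) → P) → Q) → P) → P) → Q) → P) → P) → P) → not P): 0.7 > 0, so result = 0
(((((((((((((P → Q) → R) → R) → P) → Q) → P) → P) → Q) → P) → P) → P) → not P) → Q): 0 ≤ 0.74, so result = 1
((((((((((((((P → Q) → R) → R) → P) → Q) → P) → P) → Q) → P) → P) → P) → not P) → Q) → R): 1 > 0.31, so result = 0.31

0.31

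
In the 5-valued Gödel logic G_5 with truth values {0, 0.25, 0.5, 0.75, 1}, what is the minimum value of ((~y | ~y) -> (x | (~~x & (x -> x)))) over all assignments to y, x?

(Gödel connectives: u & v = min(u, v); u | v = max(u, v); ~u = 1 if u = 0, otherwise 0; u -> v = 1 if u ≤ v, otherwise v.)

0.00

The minimum is attained at y = 0, x = 0:
  ~y: Gödel ¬ of 0 = 1 (operand is 0)
  ~y: Gödel ¬ of 0 = 1 (operand is 0)
  (~y | ~y) = max(1, 1) = 1
  ~x: Gödel ¬ of 0 = 1 (operand is 0)
  ~~x: Gödel ¬ of 1 = 0 (operand ≠ 0)
  (x -> x): 0 ≤ 0, so result = 1
  (~~x & (x -> x)) = min(0, 1) = 0
  (x | (~~x & (x -> x))) = max(0, 0) = 0
  ((~y | ~y) -> (x | (~~x & (x -> x)))): 1 > 0, so result = 0
Checking all 25 assignments confirms none give a value below 0.00.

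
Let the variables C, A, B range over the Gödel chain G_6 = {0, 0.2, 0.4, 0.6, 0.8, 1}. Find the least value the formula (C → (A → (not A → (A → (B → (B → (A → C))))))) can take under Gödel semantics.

Every assignment gives 1. For instance at C = 0, A = 0, B = 0:
  not A: Gödel ¬ of 0 = 1 (operand is 0)
  (A → C): 0 ≤ 0, so result = 1
  (B → (A → C)): 0 ≤ 1, so result = 1
  (B → (B → (A → C))): 0 ≤ 1, so result = 1
  (A → (B → (B → (A → C)))): 0 ≤ 1, so result = 1
  (not A → (A → (B → (B → (A → C))))): 1 ≤ 1, so result = 1
  (A → (not A → (A → (B → (B → (A → C)))))): 0 ≤ 1, so result = 1
  (C → (A → (not A → (A → (B → (B → (A → C))))))): 0 ≤ 1, so result = 1
All 216 assignments give value 1 — the formula is a G_6-tautology.

1.00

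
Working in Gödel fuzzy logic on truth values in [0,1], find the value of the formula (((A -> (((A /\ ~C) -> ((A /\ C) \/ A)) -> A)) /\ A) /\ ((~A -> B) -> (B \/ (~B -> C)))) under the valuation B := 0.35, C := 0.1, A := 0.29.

~C: Gödel ¬ of 0.1 = 0 (operand ≠ 0)
(A /\ ~C) = min(0.29, 0) = 0
(A /\ C) = min(0.29, 0.1) = 0.1
((A /\ C) \/ A) = max(0.1, 0.29) = 0.29
((A /\ ~C) -> ((A /\ C) \/ A)): 0 ≤ 0.29, so result = 1
(((A /\ ~C) -> ((A /\ C) \/ A)) -> A): 1 > 0.29, so result = 0.29
(A -> (((A /\ ~C) -> ((A /\ C) \/ A)) -> A)): 0.29 ≤ 0.29, so result = 1
((A -> (((A /\ ~C) -> ((A /\ C) \/ A)) -> A)) /\ A) = min(1, 0.29) = 0.29
~A: Gödel ¬ of 0.29 = 0 (operand ≠ 0)
(~A -> B): 0 ≤ 0.35, so result = 1
~B: Gödel ¬ of 0.35 = 0 (operand ≠ 0)
(~B -> C): 0 ≤ 0.1, so result = 1
(B \/ (~B -> C)) = max(0.35, 1) = 1
((~A -> B) -> (B \/ (~B -> C))): 1 ≤ 1, so result = 1
(((A -> (((A /\ ~C) -> ((A /\ C) \/ A)) -> A)) /\ A) /\ ((~A -> B) -> (B \/ (~B -> C)))) = min(0.29, 1) = 0.29

0.29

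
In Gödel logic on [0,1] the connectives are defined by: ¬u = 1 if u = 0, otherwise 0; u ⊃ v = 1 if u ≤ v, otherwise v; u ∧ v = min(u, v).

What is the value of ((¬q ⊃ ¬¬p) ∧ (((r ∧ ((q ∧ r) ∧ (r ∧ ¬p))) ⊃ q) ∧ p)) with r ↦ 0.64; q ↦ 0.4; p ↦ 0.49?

0.49

¬q: Gödel ¬ of 0.4 = 0 (operand ≠ 0)
¬p: Gödel ¬ of 0.49 = 0 (operand ≠ 0)
¬¬p: Gödel ¬ of 0 = 1 (operand is 0)
(¬q ⊃ ¬¬p): 0 ≤ 1, so result = 1
(q ∧ r) = min(0.4, 0.64) = 0.4
¬p: Gödel ¬ of 0.49 = 0 (operand ≠ 0)
(r ∧ ¬p) = min(0.64, 0) = 0
((q ∧ r) ∧ (r ∧ ¬p)) = min(0.4, 0) = 0
(r ∧ ((q ∧ r) ∧ (r ∧ ¬p))) = min(0.64, 0) = 0
((r ∧ ((q ∧ r) ∧ (r ∧ ¬p))) ⊃ q): 0 ≤ 0.4, so result = 1
(((r ∧ ((q ∧ r) ∧ (r ∧ ¬p))) ⊃ q) ∧ p) = min(1, 0.49) = 0.49
((¬q ⊃ ¬¬p) ∧ (((r ∧ ((q ∧ r) ∧ (r ∧ ¬p))) ⊃ q) ∧ p)) = min(1, 0.49) = 0.49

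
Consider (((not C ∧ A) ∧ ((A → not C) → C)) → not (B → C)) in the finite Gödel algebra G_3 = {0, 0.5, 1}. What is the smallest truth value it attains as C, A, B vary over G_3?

1.00

Every assignment gives 1. For instance at C = 0, A = 0, B = 0:
  not C: Gödel ¬ of 0 = 1 (operand is 0)
  (not C ∧ A) = min(1, 0) = 0
  not C: Gödel ¬ of 0 = 1 (operand is 0)
  (A → not C): 0 ≤ 1, so result = 1
  ((A → not C) → C): 1 > 0, so result = 0
  ((not C ∧ A) ∧ ((A → not C) → C)) = min(0, 0) = 0
  (B → C): 0 ≤ 0, so result = 1
  not (B → C): Gödel ¬ of 1 = 0 (operand ≠ 0)
  (((not C ∧ A) ∧ ((A → not C) → C)) → not (B → C)): 0 ≤ 0, so result = 1
All 27 assignments give value 1 — the formula is a G_3-tautology.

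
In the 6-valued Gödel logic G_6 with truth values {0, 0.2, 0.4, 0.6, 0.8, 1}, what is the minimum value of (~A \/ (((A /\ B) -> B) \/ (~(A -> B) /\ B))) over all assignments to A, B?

1.00

Every assignment gives 1. For instance at A = 0, B = 0:
  ~A: Gödel ¬ of 0 = 1 (operand is 0)
  (A /\ B) = min(0, 0) = 0
  ((A /\ B) -> B): 0 ≤ 0, so result = 1
  (A -> B): 0 ≤ 0, so result = 1
  ~(A -> B): Gödel ¬ of 1 = 0 (operand ≠ 0)
  (~(A -> B) /\ B) = min(0, 0) = 0
  (((A /\ B) -> B) \/ (~(A -> B) /\ B)) = max(1, 0) = 1
  (~A \/ (((A /\ B) -> B) \/ (~(A -> B) /\ B))) = max(1, 1) = 1
All 36 assignments give value 1 — the formula is a G_6-tautology.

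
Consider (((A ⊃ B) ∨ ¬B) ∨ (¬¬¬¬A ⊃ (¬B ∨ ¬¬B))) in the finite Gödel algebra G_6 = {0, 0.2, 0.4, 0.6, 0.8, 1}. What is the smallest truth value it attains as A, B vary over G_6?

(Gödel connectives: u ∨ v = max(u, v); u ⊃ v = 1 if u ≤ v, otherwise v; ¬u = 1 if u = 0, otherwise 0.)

1.00

Every assignment gives 1. For instance at A = 0, B = 0:
  (A ⊃ B): 0 ≤ 0, so result = 1
  ¬B: Gödel ¬ of 0 = 1 (operand is 0)
  ((A ⊃ B) ∨ ¬B) = max(1, 1) = 1
  ¬A: Gödel ¬ of 0 = 1 (operand is 0)
  ¬¬A: Gödel ¬ of 1 = 0 (operand ≠ 0)
  ¬¬¬A: Gödel ¬ of 0 = 1 (operand is 0)
  ¬¬¬¬A: Gödel ¬ of 1 = 0 (operand ≠ 0)
  ¬B: Gödel ¬ of 0 = 1 (operand is 0)
  ¬B: Gödel ¬ of 0 = 1 (operand is 0)
  ¬¬B: Gödel ¬ of 1 = 0 (operand ≠ 0)
  (¬B ∨ ¬¬B) = max(1, 0) = 1
  (¬¬¬¬A ⊃ (¬B ∨ ¬¬B)): 0 ≤ 1, so result = 1
  (((A ⊃ B) ∨ ¬B) ∨ (¬¬¬¬A ⊃ (¬B ∨ ¬¬B))) = max(1, 1) = 1
All 36 assignments give value 1 — the formula is a G_6-tautology.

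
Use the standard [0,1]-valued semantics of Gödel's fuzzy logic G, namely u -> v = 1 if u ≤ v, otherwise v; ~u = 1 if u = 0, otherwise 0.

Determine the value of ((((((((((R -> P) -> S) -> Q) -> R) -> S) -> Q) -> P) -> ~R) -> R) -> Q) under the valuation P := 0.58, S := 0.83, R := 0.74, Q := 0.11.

(R -> P): 0.74 > 0.58, so result = 0.58
((R -> P) -> S): 0.58 ≤ 0.83, so result = 1
(((R -> P) -> S) -> Q): 1 > 0.11, so result = 0.11
((((R -> P) -> S) -> Q) -> R): 0.11 ≤ 0.74, so result = 1
(((((R -> P) -> S) -> Q) -> R) -> S): 1 > 0.83, so result = 0.83
((((((R -> P) -> S) -> Q) -> R) -> S) -> Q): 0.83 > 0.11, so result = 0.11
(((((((R -> P) -> S) -> Q) -> R) -> S) -> Q) -> P): 0.11 ≤ 0.58, so result = 1
~R: Gödel ¬ of 0.74 = 0 (operand ≠ 0)
((((((((R -> P) -> S) -> Q) -> R) -> S) -> Q) -> P) -> ~R): 1 > 0, so result = 0
(((((((((R -> P) -> S) -> Q) -> R) -> S) -> Q) -> P) -> ~R) -> R): 0 ≤ 0.74, so result = 1
((((((((((R -> P) -> S) -> Q) -> R) -> S) -> Q) -> P) -> ~R) -> R) -> Q): 1 > 0.11, so result = 0.11

0.11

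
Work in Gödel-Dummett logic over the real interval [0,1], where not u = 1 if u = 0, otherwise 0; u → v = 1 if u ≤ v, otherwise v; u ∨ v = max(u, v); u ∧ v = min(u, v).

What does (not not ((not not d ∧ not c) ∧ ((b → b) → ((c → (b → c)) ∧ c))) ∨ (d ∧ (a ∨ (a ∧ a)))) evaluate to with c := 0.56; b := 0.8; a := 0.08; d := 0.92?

0.08

not d: Gödel ¬ of 0.92 = 0 (operand ≠ 0)
not not d: Gödel ¬ of 0 = 1 (operand is 0)
not c: Gödel ¬ of 0.56 = 0 (operand ≠ 0)
(not not d ∧ not c) = min(1, 0) = 0
(b → b): 0.8 ≤ 0.8, so result = 1
(b → c): 0.8 > 0.56, so result = 0.56
(c → (b → c)): 0.56 ≤ 0.56, so result = 1
((c → (b → c)) ∧ c) = min(1, 0.56) = 0.56
((b → b) → ((c → (b → c)) ∧ c)): 1 > 0.56, so result = 0.56
((not not d ∧ not c) ∧ ((b → b) → ((c → (b → c)) ∧ c))) = min(0, 0.56) = 0
not ((not not d ∧ not c) ∧ ((b → b) → ((c → (b → c)) ∧ c))): Gödel ¬ of 0 = 1 (operand is 0)
not not ((not not d ∧ not c) ∧ ((b → b) → ((c → (b → c)) ∧ c))): Gödel ¬ of 1 = 0 (operand ≠ 0)
(a ∧ a) = min(0.08, 0.08) = 0.08
(a ∨ (a ∧ a)) = max(0.08, 0.08) = 0.08
(d ∧ (a ∨ (a ∧ a))) = min(0.92, 0.08) = 0.08
(not not ((not not d ∧ not c) ∧ ((b → b) → ((c → (b → c)) ∧ c))) ∨ (d ∧ (a ∨ (a ∧ a)))) = max(0, 0.08) = 0.08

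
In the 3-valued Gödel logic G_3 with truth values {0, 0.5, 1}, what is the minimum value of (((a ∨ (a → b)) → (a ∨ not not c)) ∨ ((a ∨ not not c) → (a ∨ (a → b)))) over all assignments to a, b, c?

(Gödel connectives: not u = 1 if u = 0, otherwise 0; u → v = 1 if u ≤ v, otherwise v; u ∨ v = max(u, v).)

Every assignment gives 1. For instance at a = 0, b = 0, c = 0:
  (a → b): 0 ≤ 0, so result = 1
  (a ∨ (a → b)) = max(0, 1) = 1
  not c: Gödel ¬ of 0 = 1 (operand is 0)
  not not c: Gödel ¬ of 1 = 0 (operand ≠ 0)
  (a ∨ not not c) = max(0, 0) = 0
  ((a ∨ (a → b)) → (a ∨ not not c)): 1 > 0, so result = 0
  not c: Gödel ¬ of 0 = 1 (operand is 0)
  not not c: Gödel ¬ of 1 = 0 (operand ≠ 0)
  (a ∨ not not c) = max(0, 0) = 0
  (a → b): 0 ≤ 0, so result = 1
  (a ∨ (a → b)) = max(0, 1) = 1
  ((a ∨ not not c) → (a ∨ (a → b))): 0 ≤ 1, so result = 1
  (((a ∨ (a → b)) → (a ∨ not not c)) ∨ ((a ∨ not not c) → (a ∨ (a → b)))) = max(0, 1) = 1
All 27 assignments give value 1 — the formula is a G_3-tautology.

1.00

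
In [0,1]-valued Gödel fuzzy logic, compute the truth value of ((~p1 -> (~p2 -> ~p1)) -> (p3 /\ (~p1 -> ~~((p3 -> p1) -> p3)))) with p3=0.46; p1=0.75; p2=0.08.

0.46

~p1: Gödel ¬ of 0.75 = 0 (operand ≠ 0)
~p2: Gödel ¬ of 0.08 = 0 (operand ≠ 0)
~p1: Gödel ¬ of 0.75 = 0 (operand ≠ 0)
(~p2 -> ~p1): 0 ≤ 0, so result = 1
(~p1 -> (~p2 -> ~p1)): 0 ≤ 1, so result = 1
~p1: Gödel ¬ of 0.75 = 0 (operand ≠ 0)
(p3 -> p1): 0.46 ≤ 0.75, so result = 1
((p3 -> p1) -> p3): 1 > 0.46, so result = 0.46
~((p3 -> p1) -> p3): Gödel ¬ of 0.46 = 0 (operand ≠ 0)
~~((p3 -> p1) -> p3): Gödel ¬ of 0 = 1 (operand is 0)
(~p1 -> ~~((p3 -> p1) -> p3)): 0 ≤ 1, so result = 1
(p3 /\ (~p1 -> ~~((p3 -> p1) -> p3))) = min(0.46, 1) = 0.46
((~p1 -> (~p2 -> ~p1)) -> (p3 /\ (~p1 -> ~~((p3 -> p1) -> p3)))): 1 > 0.46, so result = 0.46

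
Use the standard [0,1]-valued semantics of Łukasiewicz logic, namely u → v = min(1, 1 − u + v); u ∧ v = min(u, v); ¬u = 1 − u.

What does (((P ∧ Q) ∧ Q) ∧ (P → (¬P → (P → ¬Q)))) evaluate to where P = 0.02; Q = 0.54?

0.02

(P ∧ Q) = min(0.02, 0.54) = 0.02
((P ∧ Q) ∧ Q) = min(0.02, 0.54) = 0.02
¬P: Łukasiewicz ¬ gives 1 − 0.02 = 0.98
¬Q: Łukasiewicz ¬ gives 1 − 0.54 = 0.46
(P → ¬Q): min(1, 1 − 0.02 + 0.46) = 1
(¬P → (P → ¬Q)): min(1, 1 − 0.98 + 1) = 1
(P → (¬P → (P → ¬Q))): min(1, 1 − 0.02 + 1) = 1
(((P ∧ Q) ∧ Q) ∧ (P → (¬P → (P → ¬Q)))) = min(0.02, 1) = 0.02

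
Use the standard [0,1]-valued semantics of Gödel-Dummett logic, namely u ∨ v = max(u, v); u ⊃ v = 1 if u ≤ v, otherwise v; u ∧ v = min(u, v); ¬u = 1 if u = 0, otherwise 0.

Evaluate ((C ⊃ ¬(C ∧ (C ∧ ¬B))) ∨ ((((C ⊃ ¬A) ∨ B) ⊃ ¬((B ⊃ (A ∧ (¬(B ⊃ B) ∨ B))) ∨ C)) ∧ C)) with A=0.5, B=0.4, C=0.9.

1.00

¬B: Gödel ¬ of 0.4 = 0 (operand ≠ 0)
(C ∧ ¬B) = min(0.9, 0) = 0
(C ∧ (C ∧ ¬B)) = min(0.9, 0) = 0
¬(C ∧ (C ∧ ¬B)): Gödel ¬ of 0 = 1 (operand is 0)
(C ⊃ ¬(C ∧ (C ∧ ¬B))): 0.9 ≤ 1, so result = 1
¬A: Gödel ¬ of 0.5 = 0 (operand ≠ 0)
(C ⊃ ¬A): 0.9 > 0, so result = 0
((C ⊃ ¬A) ∨ B) = max(0, 0.4) = 0.4
(B ⊃ B): 0.4 ≤ 0.4, so result = 1
¬(B ⊃ B): Gödel ¬ of 1 = 0 (operand ≠ 0)
(¬(B ⊃ B) ∨ B) = max(0, 0.4) = 0.4
(A ∧ (¬(B ⊃ B) ∨ B)) = min(0.5, 0.4) = 0.4
(B ⊃ (A ∧ (¬(B ⊃ B) ∨ B))): 0.4 ≤ 0.4, so result = 1
((B ⊃ (A ∧ (¬(B ⊃ B) ∨ B))) ∨ C) = max(1, 0.9) = 1
¬((B ⊃ (A ∧ (¬(B ⊃ B) ∨ B))) ∨ C): Gödel ¬ of 1 = 0 (operand ≠ 0)
(((C ⊃ ¬A) ∨ B) ⊃ ¬((B ⊃ (A ∧ (¬(B ⊃ B) ∨ B))) ∨ C)): 0.4 > 0, so result = 0
((((C ⊃ ¬A) ∨ B) ⊃ ¬((B ⊃ (A ∧ (¬(B ⊃ B) ∨ B))) ∨ C)) ∧ C) = min(0, 0.9) = 0
((C ⊃ ¬(C ∧ (C ∧ ¬B))) ∨ ((((C ⊃ ¬A) ∨ B) ⊃ ¬((B ⊃ (A ∧ (¬(B ⊃ B) ∨ B))) ∨ C)) ∧ C)) = max(1, 0) = 1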